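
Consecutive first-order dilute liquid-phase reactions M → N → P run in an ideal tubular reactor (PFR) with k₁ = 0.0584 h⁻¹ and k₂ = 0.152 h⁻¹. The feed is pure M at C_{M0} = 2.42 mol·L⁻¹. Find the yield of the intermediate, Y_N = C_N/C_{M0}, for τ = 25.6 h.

0.127

For first-order series with pure M initially, C_N(τ) = k₁C_{M0}/(k₂−k₁)·(e^(−k₁τ) − e^(−k₂τ)).
e^(−k₁τ) = e^(−0.0584×25.6) = e^(−1.495) = 0.2242; e^(−k₂τ) = e^(−3.891) = 0.02042.
C_N = 0.0584×2.42/(0.152−0.0584) × (0.2242−0.02042) = 1.510×0.2038 = 0.3077 mol·L⁻¹.
Y_N = C_N/C_{M0} = 0.3077/2.42 = 0.127.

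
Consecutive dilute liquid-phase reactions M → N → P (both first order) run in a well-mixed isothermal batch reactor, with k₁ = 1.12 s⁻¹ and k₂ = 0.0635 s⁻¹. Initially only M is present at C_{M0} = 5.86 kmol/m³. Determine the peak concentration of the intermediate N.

4.93 kmol/m³

Evaluating C_N at t_opt = ln(k₂/k₁)/(k₂−k₁) gives C_{N,max}/C_{M0} = (k₁/k₂)^[k₂/(k₂−k₁)].
= (1.12/0.0635)^(0.0635/(0.0635−1.12)) = (17.64)^(-0.06010) = 0.8416.
C_{N,max} = 0.8416×5.86 = 4.93 kmol/m³.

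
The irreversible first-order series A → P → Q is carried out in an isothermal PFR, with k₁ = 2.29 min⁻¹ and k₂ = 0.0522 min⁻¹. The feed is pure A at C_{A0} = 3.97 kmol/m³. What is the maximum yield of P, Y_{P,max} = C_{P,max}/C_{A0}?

Evaluating C_P at τ_opt = ln(k₂/k₁)/(k₂−k₁) gives C_{P,max}/C_{A0} = (k₁/k₂)^[k₂/(k₂−k₁)].
= (2.29/0.0522)^(0.0522/(0.0522−2.29)) = (43.87)^(-0.02333) = 0.9156.

0.916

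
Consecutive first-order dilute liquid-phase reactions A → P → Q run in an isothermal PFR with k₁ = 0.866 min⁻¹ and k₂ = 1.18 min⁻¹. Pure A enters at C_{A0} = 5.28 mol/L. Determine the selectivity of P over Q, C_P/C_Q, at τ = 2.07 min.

0.358

For first-order series with pure A initially, C_P(τ) = k₁C_{A0}/(k₂−k₁)·(e^(−k₁τ) − e^(−k₂τ)).
e^(−k₁τ) = e^(−0.866×2.07) = e^(−1.793) = 0.1665; e^(−k₂τ) = e^(−2.443) = 0.08693.
C_P = 0.866×5.28/(1.18−0.866) × (0.1665−0.08693) = 14.56×0.07959 = 1.159 mol/L.
C_A = C_{A0}e^(−k₁τ) = 0.8792 mol/L, so C_Q = C_{A0}−C_A−C_P = 3.242 mol/L; C_P/C_Q = 0.358.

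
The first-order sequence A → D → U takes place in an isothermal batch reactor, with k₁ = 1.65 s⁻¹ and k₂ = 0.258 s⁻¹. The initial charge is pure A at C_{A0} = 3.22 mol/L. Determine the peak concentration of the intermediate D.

2.28 mol/L

Evaluating C_D at t_opt = ln(k₂/k₁)/(k₂−k₁) gives C_{D,max}/C_{A0} = (k₁/k₂)^[k₂/(k₂−k₁)].
= (1.65/0.258)^(0.258/(0.258−1.65)) = (6.395)^(-0.1853) = 0.7090.
C_{D,max} = 0.7090×3.22 = 2.28 mol/L.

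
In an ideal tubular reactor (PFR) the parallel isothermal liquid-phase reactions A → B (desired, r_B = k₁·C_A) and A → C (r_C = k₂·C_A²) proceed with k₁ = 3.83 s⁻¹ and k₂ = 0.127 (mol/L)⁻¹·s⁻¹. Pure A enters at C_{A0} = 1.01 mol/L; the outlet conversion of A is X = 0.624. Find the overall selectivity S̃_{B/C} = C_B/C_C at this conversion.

43.5

C_A = C_{A0}(1−X) = 0.3798 mol/L.
Along a PFR/batch, dC_B/dC_A = −r_B/(r_B+r_C) = −k₁/(k₁+k₂·C_A).
Integrating from C_{A0} to C_A: C_B = (3.83/0.127)·ln[(3.83+0.127·1.01)/(3.83+0.127·0.380)] = 30.16·ln(3.958/3.878) = 0.6161 mol/L.
C_C = (C_{A0}−C_A)−C_B = 0.01417 mol/L; S̃_{B/C} = 0.6161/0.01417 = 43.5.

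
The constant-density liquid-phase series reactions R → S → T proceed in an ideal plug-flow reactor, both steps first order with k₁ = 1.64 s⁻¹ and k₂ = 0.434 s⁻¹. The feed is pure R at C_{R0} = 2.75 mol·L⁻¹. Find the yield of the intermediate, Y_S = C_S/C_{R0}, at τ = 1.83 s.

Solving the coupled first-order balances gives C_S(τ) = [k₁/(k₂−k₁)]·C_{R0}·(e^(−k₁τ) − e^(−k₂τ)).
e^(−k₁τ) = e^(−1.64×1.83) = e^(−3.001) = 0.04973; e^(−k₂τ) = e^(−0.7942) = 0.4519.
C_S = 1.64×2.75/(0.434−1.64) × (0.04973−0.4519) = (-3.740)×(-0.4022) = 1.504 mol·L⁻¹.
Y_S = C_S/C_{R0} = 1.504/2.75 = 0.547.

0.547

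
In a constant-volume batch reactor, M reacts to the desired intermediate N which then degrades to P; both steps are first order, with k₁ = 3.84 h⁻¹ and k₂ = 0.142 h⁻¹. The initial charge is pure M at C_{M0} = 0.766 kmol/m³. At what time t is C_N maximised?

For first-order series the maximum of C_N occurs at t_opt = ln(k₂/k₁)/(k₂−k₁).
= ln(0.142/3.84)/(0.142−3.84) = ln(0.03698)/-3.698 = -3.297/-3.698 = 0.892 h.

0.892 h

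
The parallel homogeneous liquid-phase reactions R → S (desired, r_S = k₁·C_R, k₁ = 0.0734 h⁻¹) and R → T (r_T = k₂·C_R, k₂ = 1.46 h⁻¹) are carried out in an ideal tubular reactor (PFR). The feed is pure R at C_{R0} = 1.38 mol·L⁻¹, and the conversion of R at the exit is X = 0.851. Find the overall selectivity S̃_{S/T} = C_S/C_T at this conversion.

C_R = C_{R0}(1−X) = 0.2056 mol·L⁻¹.
Both paths are first order in R, so the instantaneous fraction to S is constant: dC_S/d(−C_R) = k₁/(k₁+k₂) = 0.04787.
C_S = 0.04787·(C_{R0}−C_R) = 0.04787×1.174 = 0.0562 mol·L⁻¹.
C_T = (C_{R0}−C_R)−C_S = 1.118 mol·L⁻¹; S̃_{S/T} = 0.05621/1.118 = 0.0503.

0.0503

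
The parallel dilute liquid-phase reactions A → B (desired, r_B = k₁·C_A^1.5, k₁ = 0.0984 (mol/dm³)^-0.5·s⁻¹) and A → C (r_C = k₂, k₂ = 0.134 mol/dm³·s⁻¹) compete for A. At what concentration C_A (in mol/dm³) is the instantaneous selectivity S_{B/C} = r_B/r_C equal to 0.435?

S_{B/C} = (k₁/k₂)·C_A^1.5 ⇒ C_A = (S·k₂/k₁)^(1/1.5).
= (0.435×0.134/0.0984)^(0.6667) = (0.5924)^(0.6667) = 0.705 mol/dm³.

0.705 mol/dm³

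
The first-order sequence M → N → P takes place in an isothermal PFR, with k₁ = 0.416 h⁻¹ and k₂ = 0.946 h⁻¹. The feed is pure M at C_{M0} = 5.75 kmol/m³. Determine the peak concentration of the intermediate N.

1.33 kmol/m³

For a first-order series the maximum intermediate yield is C_{N,max}/C_{M0} = (k₁/k₂)^[k₂/(k₂−k₁)].
= (0.416/0.946)^(0.946/(0.946−0.416)) = (0.4397)^(1.785) = 0.2308.
C_{N,max} = 0.2308×5.75 = 1.33 kmol/m³.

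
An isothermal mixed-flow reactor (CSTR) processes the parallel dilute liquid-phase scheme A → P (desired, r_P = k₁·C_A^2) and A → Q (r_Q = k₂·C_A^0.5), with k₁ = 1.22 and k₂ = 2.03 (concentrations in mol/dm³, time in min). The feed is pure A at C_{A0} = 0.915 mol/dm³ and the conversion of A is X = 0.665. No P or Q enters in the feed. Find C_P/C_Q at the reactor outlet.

0.102

Exit C_A = C_{A0}(1−X) = 0.915×0.335 = 0.3065 mol/dm³.
In a CSTR the entire volume is at exit conditions, so r_P = 1.22×0.3065^2 = 0.1146 and r_Q = 2.03×0.3065^0.5 = 1.124.
Overall selectivity = C_P/C_Q = r_Pτ/(r_Qτ) = r_P/r_Q = 0.102.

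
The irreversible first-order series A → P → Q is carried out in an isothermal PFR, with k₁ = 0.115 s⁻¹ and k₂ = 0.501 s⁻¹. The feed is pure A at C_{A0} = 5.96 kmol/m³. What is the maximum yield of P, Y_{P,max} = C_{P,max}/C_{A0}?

0.148

For a first-order series the maximum intermediate yield is C_{P,max}/C_{A0} = (k₁/k₂)^[k₂/(k₂−k₁)].
= (0.115/0.501)^(0.501/(0.501−0.115)) = (0.2295)^(1.298) = 0.1481.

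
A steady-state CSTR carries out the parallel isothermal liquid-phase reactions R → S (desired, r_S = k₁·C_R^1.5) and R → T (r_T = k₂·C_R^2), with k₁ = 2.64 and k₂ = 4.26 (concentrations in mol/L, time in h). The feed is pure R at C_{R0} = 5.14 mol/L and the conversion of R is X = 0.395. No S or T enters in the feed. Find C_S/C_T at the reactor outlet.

Exit C_R = C_{R0}(1−X) = 5.14×0.605 = 3.110 mol/L.
A CSTR operates uniformly at the exit composition, giving r_S = 14.48 and r_T = 41.20 (each k·C_R^n at C_R = 3.110).
Overall selectivity = C_S/C_T = r_Sτ/(r_Tτ) = r_S/r_T = 0.351.

0.351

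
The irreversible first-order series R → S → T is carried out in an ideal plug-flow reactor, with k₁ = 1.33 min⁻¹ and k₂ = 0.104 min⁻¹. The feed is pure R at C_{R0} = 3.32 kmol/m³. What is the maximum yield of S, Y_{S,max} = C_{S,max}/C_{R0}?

0.806

At the optimum, C_{S,max}/C_{R0} = (k₁/k₂)^[k₂/(k₂−k₁)].
= (1.33/0.104)^(0.104/(0.104−1.33)) = (12.79)^(-0.08483) = 0.8056.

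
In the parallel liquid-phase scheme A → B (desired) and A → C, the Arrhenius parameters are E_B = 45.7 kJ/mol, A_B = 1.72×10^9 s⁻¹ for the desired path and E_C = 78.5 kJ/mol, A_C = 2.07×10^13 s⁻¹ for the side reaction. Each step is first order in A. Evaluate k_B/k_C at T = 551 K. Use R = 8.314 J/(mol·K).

k_B/k_C = (A_B/A_C)·exp[−(E_B−E_C)/(RT)] = (A_B/A_C)·exp[(E_C−E_B)/(RT)].
(E_C−E_B)/(RT) = (78.5−45.7)×10³/(8.314×551) = 32800/4581 = 7.160.
k_B/k_C = (1.72×10^9/2.07×10^13)·exp(7.160) = 8.309×10^-5 × 1287 = 0.107.
Since E_B < E_C, lowering the temperature improves selectivity toward B.

0.107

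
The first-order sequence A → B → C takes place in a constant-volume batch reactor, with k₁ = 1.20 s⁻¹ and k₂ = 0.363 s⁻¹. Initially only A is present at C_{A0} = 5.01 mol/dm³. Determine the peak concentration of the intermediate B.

2.98 mol/dm³

At the optimum, C_{B,max}/C_{A0} = (k₁/k₂)^[k₂/(k₂−k₁)].
= (1.20/0.363)^(0.363/(0.363−1.20)) = (3.306)^(-0.4337) = 0.5954.
C_{B,max} = 0.5954×5.01 = 2.98 mol/dm³.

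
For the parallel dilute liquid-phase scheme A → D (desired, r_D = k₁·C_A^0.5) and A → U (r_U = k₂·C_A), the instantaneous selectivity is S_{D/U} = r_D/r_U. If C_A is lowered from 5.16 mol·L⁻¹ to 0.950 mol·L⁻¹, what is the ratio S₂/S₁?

S_{D/U} = (k₁/k₂)·C_A^-0.5, so S₂/S₁ = (C_{A,2}/C_{A,1})^-0.5.
= (0.950/5.16)^(-0.5) = (0.1841)^(-0.5) = 2.33.

2.33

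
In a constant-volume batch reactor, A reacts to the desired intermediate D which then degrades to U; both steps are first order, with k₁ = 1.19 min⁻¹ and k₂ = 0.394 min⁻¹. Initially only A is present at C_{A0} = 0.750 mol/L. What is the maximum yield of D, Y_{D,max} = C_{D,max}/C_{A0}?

0.579

For a first-order series the maximum intermediate yield is C_{D,max}/C_{A0} = (k₁/k₂)^[k₂/(k₂−k₁)].
= (1.19/0.394)^(0.394/(0.394−1.19)) = (3.020)^(-0.4950) = 0.5786.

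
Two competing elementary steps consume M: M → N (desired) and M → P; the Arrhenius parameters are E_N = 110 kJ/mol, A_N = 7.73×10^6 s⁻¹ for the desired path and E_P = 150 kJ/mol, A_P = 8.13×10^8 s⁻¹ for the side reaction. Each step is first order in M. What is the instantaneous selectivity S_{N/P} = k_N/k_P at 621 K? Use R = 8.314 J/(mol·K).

22.0

k_N/k_P = (A_N/A_P)·exp[−(E_N−E_P)/(RT)] = (A_N/A_P)·exp[(E_P−E_N)/(RT)].
(E_P−E_N)/(RT) = (150−110)×10³/(8.314×621) = 40000/5163 = 7.747.
k_N/k_P = (7.73×10^6/8.13×10^8)·exp(7.747) = 0.009508 × 2316 = 22.0.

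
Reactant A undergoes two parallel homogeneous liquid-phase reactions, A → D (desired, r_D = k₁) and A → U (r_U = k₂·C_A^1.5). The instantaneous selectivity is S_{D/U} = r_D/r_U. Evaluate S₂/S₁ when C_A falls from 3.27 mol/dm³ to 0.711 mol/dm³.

9.86

S_{D/U} = (k₁/k₂)·C_A^-1.5, so S₂/S₁ = (C_{A,2}/C_{A,1})^-1.5.
= (0.711/3.27)^(-1.5) = (0.2174)^(-1.5) = 9.86.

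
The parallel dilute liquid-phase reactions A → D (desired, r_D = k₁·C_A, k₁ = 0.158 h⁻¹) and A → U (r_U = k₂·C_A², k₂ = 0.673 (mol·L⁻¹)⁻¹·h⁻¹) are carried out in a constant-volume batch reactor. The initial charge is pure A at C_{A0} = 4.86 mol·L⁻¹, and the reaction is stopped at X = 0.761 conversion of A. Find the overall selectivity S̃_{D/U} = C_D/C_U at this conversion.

0.0895

C_A = C_{A0}(1−X) = 1.162 mol·L⁻¹.
Along a PFR/batch, dC_D/dC_A = −r_D/(r_D+r_U) = −k₁/(k₁+k₂·C_A).
Integrating from C_{A0} to C_A: C_D = (0.158/0.673)·ln[(0.158+0.673·4.86)/(0.158+0.673·1.16)] = 0.2348·ln(3.429/0.9397) = 0.3039 mol·L⁻¹.
C_U = (C_{A0}−C_A)−C_D = 3.395 mol·L⁻¹; S̃_{D/U} = 0.3039/3.395 = 0.0895.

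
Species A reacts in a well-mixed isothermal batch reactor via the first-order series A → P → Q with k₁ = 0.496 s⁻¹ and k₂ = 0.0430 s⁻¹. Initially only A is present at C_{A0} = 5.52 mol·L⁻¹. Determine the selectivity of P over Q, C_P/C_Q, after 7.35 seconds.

For first-order series with pure A initially, C_P(t) = k₁C_{A0}/(k₂−k₁)·(e^(−k₁t) − e^(−k₂t)).
e^(−k₁t) = e^(−0.496×7.35) = e^(−3.646) = 0.02611; e^(−k₂t) = e^(−0.3160) = 0.7290.
C_P = 0.496×5.52/(0.0430−0.496) × (0.02611−0.7290) = (-6.044)×(-0.7029) = 4.248 mol·L⁻¹.
C_A = C_{A0}e^(−k₁t) = 0.1441 mol·L⁻¹, so C_Q = C_{A0}−C_A−C_P = 1.127 mol·L⁻¹; C_P/C_Q = 3.77.

3.77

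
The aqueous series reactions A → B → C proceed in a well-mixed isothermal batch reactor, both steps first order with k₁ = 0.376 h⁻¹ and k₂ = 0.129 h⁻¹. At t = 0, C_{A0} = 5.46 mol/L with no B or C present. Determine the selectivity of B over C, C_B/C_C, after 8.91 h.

For first-order series with pure A initially, C_B(t) = k₁C_{A0}/(k₂−k₁)·(e^(−k₁t) − e^(−k₂t)).
e^(−k₁t) = e^(−0.376×8.91) = e^(−3.350) = 0.03508; e^(−k₂t) = e^(−1.149) = 0.3168.
C_B = 0.376×5.46/(0.129−0.376) × (0.03508−0.3168) = (-8.312)×(-0.2818) = 2.342 mol/L.
C_A = C_{A0}e^(−k₁t) = 0.1915 mol/L, so C_C = C_{A0}−C_A−C_B = 2.927 mol/L; C_B/C_C = 0.800.

0.800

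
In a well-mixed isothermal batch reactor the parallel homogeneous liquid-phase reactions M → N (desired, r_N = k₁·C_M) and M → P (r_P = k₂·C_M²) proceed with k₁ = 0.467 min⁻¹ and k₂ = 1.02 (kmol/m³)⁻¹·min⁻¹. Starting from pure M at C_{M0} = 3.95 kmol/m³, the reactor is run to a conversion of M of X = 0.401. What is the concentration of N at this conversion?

C_M = C_{M0}(1−X) = 2.366 kmol/m³.
Along a PFR/batch, dC_N/dC_M = −r_N/(r_N+r_P) = −k₁/(k₁+k₂·C_M).
Integrating from C_{M0} to C_M: C_N = (0.467/1.02)·ln[(0.467+1.02·3.95)/(0.467+1.02·2.37)] = 0.4578·ln(4.496/2.880) = 0.2039 kmol/m³.

0.204 kmol/m³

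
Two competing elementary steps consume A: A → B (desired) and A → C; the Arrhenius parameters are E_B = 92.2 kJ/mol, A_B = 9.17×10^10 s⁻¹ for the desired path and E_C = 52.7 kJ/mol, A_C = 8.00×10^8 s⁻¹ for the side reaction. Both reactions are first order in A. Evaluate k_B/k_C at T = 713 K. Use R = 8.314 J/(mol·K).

0.146

With equal orders, S_{B/C} = k_B/k_C = (A_B/A_C)·exp[(E_C−E_B)/(RT)].
(E_C−E_B)/(RT) = (52.7−92.2)×10³/(8.314×713) = -39500/5928 = -6.663.
k_B/k_C = (9.17×10^10/8.00×10^8)·exp(-6.663) = 114.6 × 0.001277 = 0.146.
Since E_B > E_C, raising the temperature improves selectivity toward B.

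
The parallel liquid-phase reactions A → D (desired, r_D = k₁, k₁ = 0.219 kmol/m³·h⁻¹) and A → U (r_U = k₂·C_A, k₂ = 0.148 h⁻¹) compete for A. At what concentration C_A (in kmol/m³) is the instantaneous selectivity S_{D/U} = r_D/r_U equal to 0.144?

10.3 kmol/m³

S_{D/U} = (k₁/k₂)·C_A⁻¹ ⇒ C_A = (S·k₂/k₁)^(-1).
= (0.144×0.148/0.219)^(-1) = (0.09732)^(-1) = 10.3 kmol/m³.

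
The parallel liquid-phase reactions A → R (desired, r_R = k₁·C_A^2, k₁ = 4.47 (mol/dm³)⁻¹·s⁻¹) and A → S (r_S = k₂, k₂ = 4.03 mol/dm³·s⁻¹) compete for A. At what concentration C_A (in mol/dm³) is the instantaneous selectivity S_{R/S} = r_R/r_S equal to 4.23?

1.95 mol/dm³

S_{R/S} = (k₁/k₂)·C_A^2 ⇒ C_A = (S·k₂/k₁)^(0.5).
= (4.23×4.03/4.47)^(0.5) = (3.814)^(0.5) = 1.95 mol/dm³.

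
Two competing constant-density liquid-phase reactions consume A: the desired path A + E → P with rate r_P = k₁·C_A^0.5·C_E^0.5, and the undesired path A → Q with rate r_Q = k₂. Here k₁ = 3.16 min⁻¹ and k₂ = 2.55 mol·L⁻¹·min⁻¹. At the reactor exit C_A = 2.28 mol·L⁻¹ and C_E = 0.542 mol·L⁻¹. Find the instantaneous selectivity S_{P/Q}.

S_{P/Q} = r_P/r_Q = (k₁·C_A^0.5·C_E^0.5)/(k₂) = (k₁/k₂)·C_A^0.5·C_E^0.5.
= (3.16×2.280^0.5×0.5420^0.5) / (2.55) = 3.513/2.550 = 1.38.
Since the desired path is higher order in A, keeping C_A high (PFR or concentrated feed) favours P.

1.38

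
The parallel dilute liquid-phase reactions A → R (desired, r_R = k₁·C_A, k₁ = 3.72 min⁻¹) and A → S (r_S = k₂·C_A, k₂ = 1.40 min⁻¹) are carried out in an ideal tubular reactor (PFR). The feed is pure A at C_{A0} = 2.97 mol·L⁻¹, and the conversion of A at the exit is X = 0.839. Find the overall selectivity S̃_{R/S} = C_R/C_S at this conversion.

C_A = C_{A0}(1−X) = 0.4782 mol·L⁻¹.
Both paths are first order in A, so the instantaneous fraction to R is constant: dC_R/d(−C_A) = k₁/(k₁+k₂) = 0.7266.
C_R = 0.7266·(C_{A0}−C_A) = 0.7266×2.492 = 1.81 mol·L⁻¹.
C_S = (C_{A0}−C_A)−C_R = 0.6814 mol·L⁻¹; S̃_{R/S} = 1.810/0.6814 = 2.66.

2.66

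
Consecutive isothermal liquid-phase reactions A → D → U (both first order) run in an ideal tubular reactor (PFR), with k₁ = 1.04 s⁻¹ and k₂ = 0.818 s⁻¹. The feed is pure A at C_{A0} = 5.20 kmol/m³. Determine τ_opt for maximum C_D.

1.08 s

For first-order series the maximum of C_D occurs at τ_opt = ln(k₂/k₁)/(k₂−k₁).
= ln(0.818/1.04)/(0.818−1.04) = ln(0.7865)/-0.2220 = -0.2401/-0.2220 = 1.08 s.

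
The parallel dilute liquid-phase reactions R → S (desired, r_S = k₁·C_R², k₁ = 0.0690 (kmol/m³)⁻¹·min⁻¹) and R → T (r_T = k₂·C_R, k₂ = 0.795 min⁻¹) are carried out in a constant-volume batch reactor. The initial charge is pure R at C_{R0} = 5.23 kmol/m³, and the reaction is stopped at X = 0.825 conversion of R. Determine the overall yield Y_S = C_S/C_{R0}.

0.169

C_R = C_{R0}(1−X) = 0.9153 kmol/m³.
Along a PFR/batch, dC_T/dC_R = −r_T/(r_S+r_T) = −k₂/(k₂+k₁·C_R).
Integrating from C_{R0} to C_R: C_T = (0.795/0.0690)·ln[(0.795+0.0690·5.23)/(0.795+0.0690·0.915)] = 11.52·ln(1.156/0.8582) = 3.431 kmol/m³.
Then C_S = (C_{R0}−C_R) − C_T = 4.315 − 3.431 = 0.8833 kmol/m³.
Y_S = C_S/C_{R0} = 0.8833/5.23 = 0.169.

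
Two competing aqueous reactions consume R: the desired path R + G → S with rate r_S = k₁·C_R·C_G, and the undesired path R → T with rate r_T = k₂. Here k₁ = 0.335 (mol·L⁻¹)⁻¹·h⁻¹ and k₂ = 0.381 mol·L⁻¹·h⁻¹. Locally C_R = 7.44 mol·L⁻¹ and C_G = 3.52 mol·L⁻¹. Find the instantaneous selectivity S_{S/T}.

23.0

S_{S/T} = r_S/r_T = (k₁·C_R·C_G)/(k₂) = (k₁/k₂)·C_R·C_G.
= (0.335×7.440×3.520) / (0.381) = 8.773/0.3810 = 23.0.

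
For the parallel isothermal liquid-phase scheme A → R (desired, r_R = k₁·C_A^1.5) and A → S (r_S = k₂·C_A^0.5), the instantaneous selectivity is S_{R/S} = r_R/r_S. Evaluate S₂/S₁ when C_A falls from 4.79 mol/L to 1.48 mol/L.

0.309

S_{R/S} = (k₁/k₂)·C_A, so S₂/S₁ = (C_{A,2}/C_{A,1}).
= 1.48/4.79 = 0.309.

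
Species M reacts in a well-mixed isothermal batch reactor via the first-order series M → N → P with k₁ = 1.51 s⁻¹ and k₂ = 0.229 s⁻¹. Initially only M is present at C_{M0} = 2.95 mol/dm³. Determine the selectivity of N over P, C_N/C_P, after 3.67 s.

1.02

Solving the coupled first-order balances gives C_N(t) = [k₁/(k₂−k₁)]·C_{M0}·(e^(−k₁t) − e^(−k₂t)).
e^(−k₁t) = e^(−1.51×3.67) = e^(−5.542) = 0.003920; e^(−k₂t) = e^(−0.8404) = 0.4315.
C_N = 1.51×2.95/(0.229−1.51) × (0.003920−0.4315) = (-3.477)×(-0.4276) = 1.487 mol/dm³.
C_M = C_{M0}e^(−k₁t) = 0.01156 mol/dm³, so C_P = C_{M0}−C_M−C_N = 1.451 mol/dm³; C_N/C_P = 1.02.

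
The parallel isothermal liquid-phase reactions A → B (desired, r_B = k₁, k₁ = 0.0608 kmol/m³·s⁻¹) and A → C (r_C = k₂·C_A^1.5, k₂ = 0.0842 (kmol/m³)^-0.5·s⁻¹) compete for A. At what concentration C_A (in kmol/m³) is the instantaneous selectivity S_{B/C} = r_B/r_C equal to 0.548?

1.20 kmol/m³

S_{B/C} = (k₁/k₂)·C_A^-1.5 ⇒ C_A = (S·k₂/k₁)^(1/(-1.5)).
= (0.548×0.0842/0.0608)^(-0.6667) = (0.7589)^(-0.6667) = 1.20 kmol/m³.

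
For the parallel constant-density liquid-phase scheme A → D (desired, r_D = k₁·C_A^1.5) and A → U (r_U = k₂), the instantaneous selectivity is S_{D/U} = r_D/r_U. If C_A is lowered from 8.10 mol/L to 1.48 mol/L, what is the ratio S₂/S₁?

0.0781

S_{D/U} = (k₁/k₂)·C_A^1.5, so S₂/S₁ = (C_{A,2}/C_{A,1})^1.5.
= (1.48/8.10)^1.5 = (0.1827)^1.5 = 0.0781.
Selectivity toward D falls as C_A falls — high-concentration operation is favoured.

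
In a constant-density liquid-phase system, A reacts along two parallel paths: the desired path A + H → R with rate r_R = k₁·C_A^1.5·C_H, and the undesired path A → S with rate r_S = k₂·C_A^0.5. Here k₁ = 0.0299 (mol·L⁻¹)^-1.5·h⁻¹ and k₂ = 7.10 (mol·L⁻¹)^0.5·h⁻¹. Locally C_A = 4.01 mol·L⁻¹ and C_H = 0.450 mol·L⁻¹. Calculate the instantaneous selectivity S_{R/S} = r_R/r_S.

0.00760

S_{R/S} = r_R/r_S = (k₁·C_A^1.5·C_H)/(k₂·C_A^0.5) = (k₁/k₂)·C_A·C_H.
= (0.0299×4.010^1.5×0.4500) / (7.10×4.010^0.5) = 0.1080/14.22 = 0.00760.
Since the desired path is higher order in A, keeping C_A high (PFR or concentrated feed) favours R.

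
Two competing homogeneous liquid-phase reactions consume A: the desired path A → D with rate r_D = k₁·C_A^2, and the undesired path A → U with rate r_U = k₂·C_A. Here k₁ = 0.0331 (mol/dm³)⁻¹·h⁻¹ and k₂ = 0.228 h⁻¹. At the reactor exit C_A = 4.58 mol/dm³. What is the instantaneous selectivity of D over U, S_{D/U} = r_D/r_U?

S_{D/U} = r_D/r_U = (k₁·C_A^2)/(k₂·C_A) = (k₁/k₂)·C_A.
= (0.0331×4.580^2) / (0.228×4.580) = 0.6943/1.044 = 0.665.

0.665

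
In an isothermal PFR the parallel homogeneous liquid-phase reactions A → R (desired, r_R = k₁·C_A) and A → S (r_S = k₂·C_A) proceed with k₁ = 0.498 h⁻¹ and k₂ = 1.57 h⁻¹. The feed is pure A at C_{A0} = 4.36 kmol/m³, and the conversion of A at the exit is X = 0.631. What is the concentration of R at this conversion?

C_A = C_{A0}(1−X) = 1.609 kmol/m³.
Both paths are first order in A, so the instantaneous fraction to R is constant: dC_R/d(−C_A) = k₁/(k₁+k₂) = 0.2408.
C_R = 0.2408·(C_{A0}−C_A) = 0.2408×2.751 = 0.663 kmol/m³.

0.663 kmol/m³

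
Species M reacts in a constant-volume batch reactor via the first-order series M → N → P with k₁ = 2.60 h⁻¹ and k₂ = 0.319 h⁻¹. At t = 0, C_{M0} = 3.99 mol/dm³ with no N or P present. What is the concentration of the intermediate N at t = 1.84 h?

2.49 mol/dm³

The intermediate concentration in a first-order A→B→C sequence is C_N = k₁C_{M0}(e^(−k₁t) − e^(−k₂t))/(k₂−k₁).
e^(−k₁t) = e^(−2.60×1.84) = e^(−4.784) = 0.008362; e^(−k₂t) = e^(−0.5870) = 0.5560.
C_N = 2.60×3.99/(0.319−2.60) × (0.008362−0.5560) = (-4.548)×(-0.5477) = 2.491 mol/dm³.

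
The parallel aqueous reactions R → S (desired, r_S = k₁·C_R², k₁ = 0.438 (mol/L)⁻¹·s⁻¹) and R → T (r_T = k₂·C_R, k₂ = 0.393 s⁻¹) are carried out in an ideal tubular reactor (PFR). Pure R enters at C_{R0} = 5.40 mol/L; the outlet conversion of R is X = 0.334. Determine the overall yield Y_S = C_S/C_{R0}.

0.278

C_R = C_{R0}(1−X) = 3.596 mol/L.
Along a PFR/batch, dC_T/dC_R = −r_T/(r_S+r_T) = −k₂/(k₂+k₁·C_R).
Integrating from C_{R0} to C_R: C_T = (0.393/0.438)·ln[(0.393+0.438·5.40)/(0.393+0.438·3.60)] = 0.8973·ln(2.758/1.968) = 0.3028 mol/L.
Then C_S = (C_{R0}−C_R) − C_T = 1.804 − 0.3028 = 1.501 mol/L.
Y_S = C_S/C_{R0} = 1.501/5.40 = 0.278.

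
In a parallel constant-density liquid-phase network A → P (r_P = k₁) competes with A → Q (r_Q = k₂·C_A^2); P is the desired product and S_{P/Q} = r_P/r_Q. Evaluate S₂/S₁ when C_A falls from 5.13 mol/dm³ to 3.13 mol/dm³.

S_{P/Q} = (k₁/k₂)·C_A^-2, so S₂/S₁ = (C_{A,2}/C_{A,1})^-2.
= (3.13/5.13)^(-2) = (0.6101)^(-2) = 2.69.

2.69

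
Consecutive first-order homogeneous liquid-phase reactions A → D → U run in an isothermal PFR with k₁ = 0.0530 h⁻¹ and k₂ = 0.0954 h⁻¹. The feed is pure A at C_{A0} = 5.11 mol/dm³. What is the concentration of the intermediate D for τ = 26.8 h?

For first-order series with pure A initially, C_D(τ) = k₁C_{A0}/(k₂−k₁)·(e^(−k₁τ) − e^(−k₂τ)).
e^(−k₁τ) = e^(−0.0530×26.8) = e^(−1.420) = 0.2416; e^(−k₂τ) = e^(−2.557) = 0.07756.
C_D = 0.0530×5.11/(0.0954−0.0530) × (0.2416−0.07756) = 6.388×0.1641 = 1.048 mol/dm³.

1.05 mol/dm³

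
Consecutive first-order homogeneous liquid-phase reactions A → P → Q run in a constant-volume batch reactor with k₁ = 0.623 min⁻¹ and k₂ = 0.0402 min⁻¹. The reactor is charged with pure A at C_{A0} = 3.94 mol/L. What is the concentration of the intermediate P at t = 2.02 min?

For first-order series with pure A initially, C_P(t) = k₁C_{A0}/(k₂−k₁)·(e^(−k₁t) − e^(−k₂t)).
e^(−k₁t) = e^(−0.623×2.02) = e^(−1.258) = 0.2841; e^(−k₂t) = e^(−0.08120) = 0.9220.
C_P = 0.623×3.94/(0.0402−0.623) × (0.2841−0.9220) = (-4.212)×(-0.6379) = 2.687 mol/L.

2.69 mol/L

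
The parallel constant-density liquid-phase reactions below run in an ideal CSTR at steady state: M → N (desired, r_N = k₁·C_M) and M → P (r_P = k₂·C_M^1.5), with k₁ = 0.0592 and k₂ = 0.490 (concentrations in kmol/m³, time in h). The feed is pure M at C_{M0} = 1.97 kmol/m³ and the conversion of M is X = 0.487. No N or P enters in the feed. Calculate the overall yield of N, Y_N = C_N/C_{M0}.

0.0522

Exit C_M = C_{M0}(1−X) = 1.97×0.513 = 1.011 kmol/m³.
A CSTR operates uniformly at the exit composition, giving r_N = 0.05983 and r_P = 0.4978 (each k·C_M^n at C_M = 1.011).
Fraction of consumed M going to N: r_N/(r_N+r_P) = 0.1073.
C_N = 0.1073·C_{M0}·X = 0.1073×1.97×0.487 = 0.103 kmol/m³; Y_N = C_N/C_{M0} = 0.0522.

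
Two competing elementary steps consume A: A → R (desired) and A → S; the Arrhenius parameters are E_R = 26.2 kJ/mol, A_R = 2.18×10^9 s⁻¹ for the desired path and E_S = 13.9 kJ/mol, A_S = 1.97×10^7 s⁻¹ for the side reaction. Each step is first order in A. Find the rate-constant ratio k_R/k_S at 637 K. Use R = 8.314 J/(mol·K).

10.8

With equal orders, S_{R/S} = k_R/k_S = (A_R/A_S)·exp[(E_S−E_R)/(RT)].
(E_S−E_R)/(RT) = (13.9−26.2)×10³/(8.314×637) = -12300/5296 = -2.322.
k_R/k_S = (2.18×10^9/1.97×10^7)·exp(-2.322) = 110.7 × 0.09803 = 10.8.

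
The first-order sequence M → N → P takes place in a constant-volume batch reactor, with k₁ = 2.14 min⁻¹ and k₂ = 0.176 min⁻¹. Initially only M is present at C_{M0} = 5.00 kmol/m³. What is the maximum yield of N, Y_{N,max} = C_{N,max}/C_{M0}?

At the optimum, C_{N,max}/C_{M0} = (k₁/k₂)^[k₂/(k₂−k₁)].
= (2.14/0.176)^(0.176/(0.176−2.14)) = (12.16)^(-0.08961) = 0.7994.

0.799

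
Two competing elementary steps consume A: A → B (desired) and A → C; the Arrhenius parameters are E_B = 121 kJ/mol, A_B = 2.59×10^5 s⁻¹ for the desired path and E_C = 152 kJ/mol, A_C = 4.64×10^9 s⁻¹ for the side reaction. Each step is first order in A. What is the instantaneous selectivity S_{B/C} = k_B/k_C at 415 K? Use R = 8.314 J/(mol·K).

With equal orders, S_{B/C} = k_B/k_C = (A_B/A_C)·exp[(E_C−E_B)/(RT)].
(E_C−E_B)/(RT) = (152−121)×10³/(8.314×415) = 31000/3450 = 8.985.
k_B/k_C = (2.59×10^5/4.64×10^9)·exp(8.985) = 5.582×10^-5 × 7980 = 0.445.
Since E_B < E_C, lowering the temperature improves selectivity toward B.

0.445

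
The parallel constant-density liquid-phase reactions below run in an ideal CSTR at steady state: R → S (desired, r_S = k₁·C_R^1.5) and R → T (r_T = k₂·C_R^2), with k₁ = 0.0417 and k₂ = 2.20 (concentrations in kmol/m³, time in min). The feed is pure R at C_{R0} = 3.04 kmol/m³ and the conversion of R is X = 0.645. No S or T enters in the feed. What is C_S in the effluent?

Exit C_R = C_{R0}(1−X) = 3.04×0.355 = 1.079 kmol/m³.
In a CSTR the entire volume is at exit conditions, so r_S = 0.0417×1.079^1.5 = 0.04675 and r_T = 2.20×1.079^2 = 2.562.
Fraction of consumed R going to S: r_S/(r_S+r_T) = 0.01792.
C_S = 0.01792·C_{R0}·X = 0.01792×3.04×0.645 = 0.0351 kmol/m³.

0.0351 kmol/m³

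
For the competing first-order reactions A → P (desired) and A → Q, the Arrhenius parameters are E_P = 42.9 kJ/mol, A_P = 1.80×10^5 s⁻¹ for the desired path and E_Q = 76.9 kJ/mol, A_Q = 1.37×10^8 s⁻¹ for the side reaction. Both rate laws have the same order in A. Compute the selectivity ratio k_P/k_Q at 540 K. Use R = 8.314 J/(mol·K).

2.56

With equal orders, S_{P/Q} = k_P/k_Q = (A_P/A_Q)·exp[(E_Q−E_P)/(RT)].
(E_Q−E_P)/(RT) = (76.9−42.9)×10³/(8.314×540) = 34000/4490 = 7.573.
k_P/k_Q = (1.80×10^5/1.37×10^8)·exp(7.573) = 0.001314 × 1945 = 2.56.
Since E_P < E_Q, lowering the temperature improves selectivity toward P.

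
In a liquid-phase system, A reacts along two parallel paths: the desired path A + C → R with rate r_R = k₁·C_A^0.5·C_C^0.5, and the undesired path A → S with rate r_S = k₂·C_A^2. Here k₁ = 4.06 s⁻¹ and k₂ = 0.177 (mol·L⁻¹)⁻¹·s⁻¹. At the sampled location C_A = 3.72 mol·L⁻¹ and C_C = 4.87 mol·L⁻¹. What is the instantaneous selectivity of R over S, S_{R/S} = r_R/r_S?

S_{R/S} = r_R/r_S = (k₁·C_A^0.5·C_C^0.5)/(k₂·C_A^2) = (k₁/k₂)·C_A^-1.5·C_C^0.5.
= (4.06×3.720^0.5×4.870^0.5) / (0.177×3.720^2) = 17.28/2.449 = 7.06.
The undesired path is higher order in A, so low C_A (CSTR or dilute feed) favours R.

7.06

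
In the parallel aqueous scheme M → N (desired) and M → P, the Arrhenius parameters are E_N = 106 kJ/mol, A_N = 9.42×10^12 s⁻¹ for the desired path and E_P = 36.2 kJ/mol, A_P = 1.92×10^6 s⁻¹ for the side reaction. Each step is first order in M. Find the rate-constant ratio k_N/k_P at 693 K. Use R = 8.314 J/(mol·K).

k_N/k_P = (A_N/A_P)·exp[−(E_N−E_P)/(RT)] = (A_N/A_P)·exp[(E_P−E_N)/(RT)].
(E_P−E_N)/(RT) = (36.2−106)×10³/(8.314×693) = -69800/5762 = -12.11.
k_N/k_P = (9.42×10^12/1.92×10^6)·exp(-12.11) = 4.906×10^6 × 5.478×10^-6 = 26.9.
Since E_N > E_P, raising the temperature improves selectivity toward N.

26.9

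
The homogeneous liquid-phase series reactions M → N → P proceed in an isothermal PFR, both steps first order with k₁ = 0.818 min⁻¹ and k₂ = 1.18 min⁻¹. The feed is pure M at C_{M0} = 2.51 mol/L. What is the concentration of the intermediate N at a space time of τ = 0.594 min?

0.675 mol/L

The intermediate concentration in a first-order A→B→C sequence is C_N = k₁C_{M0}(e^(−k₁τ) − e^(−k₂τ))/(k₂−k₁).
e^(−k₁τ) = e^(−0.818×0.594) = e^(−0.4859) = 0.6151; e^(−k₂τ) = e^(−0.7009) = 0.4961.
C_N = 0.818×2.51/(1.18−0.818) × (0.6151−0.4961) = 5.672×0.1190 = 0.6751 mol/L.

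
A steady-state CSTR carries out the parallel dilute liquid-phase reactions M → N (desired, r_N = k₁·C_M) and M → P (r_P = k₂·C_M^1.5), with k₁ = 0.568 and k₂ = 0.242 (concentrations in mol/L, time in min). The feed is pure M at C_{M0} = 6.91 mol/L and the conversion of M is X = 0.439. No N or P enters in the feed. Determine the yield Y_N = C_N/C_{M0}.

0.239

Exit C_M = C_{M0}(1−X) = 6.91×0.561 = 3.877 mol/L.
A CSTR operates uniformly at the exit composition, giving r_N = 2.202 and r_P = 1.847 (each k·C_M^n at C_M = 3.877).
Fraction of consumed M going to N: r_N/(r_N+r_P) = 0.5438.
C_N = 0.5438·C_{M0}·X = 0.5438×6.91×0.439 = 1.65 mol/L; Y_N = C_N/C_{M0} = 0.239.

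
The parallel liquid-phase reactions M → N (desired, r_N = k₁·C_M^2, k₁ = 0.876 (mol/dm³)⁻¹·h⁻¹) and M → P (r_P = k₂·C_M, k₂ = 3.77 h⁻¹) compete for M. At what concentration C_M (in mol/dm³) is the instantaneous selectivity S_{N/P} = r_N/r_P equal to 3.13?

S_{N/P} = (k₁/k₂)·C_M ⇒ C_M = S·k₂/k₁.
= 3.13×3.77/0.876 = 13.5 mol/dm³.

13.5 mol/dm³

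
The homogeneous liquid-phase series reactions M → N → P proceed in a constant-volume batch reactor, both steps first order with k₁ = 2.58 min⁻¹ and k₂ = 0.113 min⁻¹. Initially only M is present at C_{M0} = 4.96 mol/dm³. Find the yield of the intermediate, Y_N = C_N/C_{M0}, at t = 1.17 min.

The intermediate concentration in a first-order A→B→C sequence is C_N = k₁C_{M0}(e^(−k₁t) − e^(−k₂t))/(k₂−k₁).
e^(−k₁t) = e^(−2.58×1.17) = e^(−3.019) = 0.04887; e^(−k₂t) = e^(−0.1322) = 0.8762.
C_N = 2.58×4.96/(0.113−2.58) × (0.04887−0.8762) = (-5.187)×(-0.8273) = 4.291 mol/dm³.
Y_N = C_N/C_{M0} = 4.291/4.96 = 0.865.

0.865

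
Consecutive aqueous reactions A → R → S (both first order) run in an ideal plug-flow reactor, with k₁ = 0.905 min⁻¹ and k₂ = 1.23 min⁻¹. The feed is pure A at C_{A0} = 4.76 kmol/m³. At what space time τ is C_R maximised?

0.944 min

The intermediate peaks when r₁ = r₂, i.e. k₁e^(−k₁τ) = k₂e^(−k₂τ), giving τ_opt = ln(k₂/k₁)/(k₂−k₁).
= ln(1.23/0.905)/(1.23−0.905) = ln(1.359)/0.3250 = 0.3068/0.3250 = 0.944 min.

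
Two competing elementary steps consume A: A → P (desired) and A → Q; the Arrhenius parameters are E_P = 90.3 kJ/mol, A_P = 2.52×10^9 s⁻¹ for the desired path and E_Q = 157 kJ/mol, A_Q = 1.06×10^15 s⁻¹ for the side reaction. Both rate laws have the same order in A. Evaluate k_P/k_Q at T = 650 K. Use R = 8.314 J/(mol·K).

0.545

Since both paths have the same order in A, the concentration cancels and S_{P/Q} = k_P/k_Q = (A_P/A_Q)·exp[(E_Q−E_P)/(RT)].
(E_Q−E_P)/(RT) = (157−90.3)×10³/(8.314×650) = 66700/5404 = 12.34.
k_P/k_Q = (2.52×10^9/1.06×10^15)·exp(12.34) = 2.377×10^-6 × 2.292×10^5 = 0.545.
Since E_P < E_Q, lowering the temperature improves selectivity toward P.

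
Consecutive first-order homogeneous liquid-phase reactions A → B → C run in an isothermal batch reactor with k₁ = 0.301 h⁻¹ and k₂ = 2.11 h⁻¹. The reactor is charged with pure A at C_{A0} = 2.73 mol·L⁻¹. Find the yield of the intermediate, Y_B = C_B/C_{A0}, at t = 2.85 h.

Solving the coupled first-order balances gives C_B(t) = [k₁/(k₂−k₁)]·C_{A0}·(e^(−k₁t) − e^(−k₂t)).
e^(−k₁t) = e^(−0.301×2.85) = e^(−0.8579) = 0.4241; e^(−k₂t) = e^(−6.013) = 0.002446.
C_B = 0.301×2.73/(2.11−0.301) × (0.4241−0.002446) = 0.4542×0.4216 = 0.1915 mol·L⁻¹.
Y_B = C_B/C_{A0} = 0.1915/2.73 = 0.0702.

0.0702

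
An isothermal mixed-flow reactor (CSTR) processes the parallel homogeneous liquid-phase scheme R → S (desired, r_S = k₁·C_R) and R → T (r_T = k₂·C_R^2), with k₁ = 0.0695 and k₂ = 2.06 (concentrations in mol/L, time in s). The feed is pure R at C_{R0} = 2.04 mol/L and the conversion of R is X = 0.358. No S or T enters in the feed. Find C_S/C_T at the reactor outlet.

0.0258

Exit C_R = C_{R0}(1−X) = 2.04×0.642 = 1.310 mol/L.
In a CSTR the entire volume is at exit conditions, so r_S = 0.0695×1.310 = 0.09102 and r_T = 2.06×1.310^2 = 3.533.
Overall selectivity = C_S/C_T = r_Sτ/(r_Tτ) = r_S/r_T = 0.0258.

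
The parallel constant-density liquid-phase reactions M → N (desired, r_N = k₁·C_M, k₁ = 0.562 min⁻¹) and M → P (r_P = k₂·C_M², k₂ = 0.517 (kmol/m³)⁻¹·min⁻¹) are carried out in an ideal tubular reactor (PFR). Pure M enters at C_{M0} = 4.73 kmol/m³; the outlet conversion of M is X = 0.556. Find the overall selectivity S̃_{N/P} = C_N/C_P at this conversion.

0.331

C_M = C_{M0}(1−X) = 2.100 kmol/m³.
Along a PFR/batch, dC_N/dC_M = −r_N/(r_N+r_P) = −k₁/(k₁+k₂·C_M).
Integrating from C_{M0} to C_M: C_N = (0.562/0.517)·ln[(0.562+0.517·4.73)/(0.562+0.517·2.10)] = 1.087·ln(3.007/1.648) = 0.6540 kmol/m³.
C_P = (C_{M0}−C_M)−C_N = 1.976 kmol/m³; S̃_{N/P} = 0.6540/1.976 = 0.331.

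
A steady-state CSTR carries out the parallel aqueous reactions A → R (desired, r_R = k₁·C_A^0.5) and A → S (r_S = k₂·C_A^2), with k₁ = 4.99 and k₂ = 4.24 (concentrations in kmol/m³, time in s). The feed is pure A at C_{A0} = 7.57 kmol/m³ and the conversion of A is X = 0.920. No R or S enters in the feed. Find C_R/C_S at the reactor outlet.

2.50

Exit C_A = C_{A0}(1−X) = 7.57×0.0800 = 0.6056 kmol/m³.
Rates in a CSTR are evaluated at the outlet concentration: r_R = 4.99×0.6056^0.5 = 3.883, r_S = 4.24×0.6056^2 = 1.555.
Overall selectivity = C_R/C_S = r_Rτ/(r_Sτ) = r_R/r_S = 2.50.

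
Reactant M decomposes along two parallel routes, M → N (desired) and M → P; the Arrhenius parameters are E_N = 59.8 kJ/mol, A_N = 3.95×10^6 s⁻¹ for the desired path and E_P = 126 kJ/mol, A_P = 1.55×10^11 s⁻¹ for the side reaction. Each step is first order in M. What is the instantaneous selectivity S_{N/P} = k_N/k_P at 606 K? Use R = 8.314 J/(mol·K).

13.0

k_N/k_P = (A_N/A_P)·exp[−(E_N−E_P)/(RT)] = (A_N/A_P)·exp[(E_P−E_N)/(RT)].
(E_P−E_N)/(RT) = (126−59.8)×10³/(8.314×606) = 66200/5038 = 13.14.
k_N/k_P = (3.95×10^6/1.55×10^11)·exp(13.14) = 2.548×10^-5 × 5.086×10^5 = 13.0.
Since E_N < E_P, lowering the temperature improves selectivity toward N.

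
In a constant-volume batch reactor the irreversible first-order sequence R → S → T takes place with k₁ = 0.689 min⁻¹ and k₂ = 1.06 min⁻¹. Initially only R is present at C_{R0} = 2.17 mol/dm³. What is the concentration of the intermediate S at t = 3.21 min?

0.307 mol/dm³

For first-order series with pure R initially, C_S(t) = k₁C_{R0}/(k₂−k₁)·(e^(−k₁t) − e^(−k₂t)).
e^(−k₁t) = e^(−0.689×3.21) = e^(−2.212) = 0.1095; e^(−k₂t) = e^(−3.403) = 0.03329.
C_S = 0.689×2.17/(1.06−0.689) × (0.1095−0.03329) = 4.030×0.07623 = 0.3072 mol/dm³.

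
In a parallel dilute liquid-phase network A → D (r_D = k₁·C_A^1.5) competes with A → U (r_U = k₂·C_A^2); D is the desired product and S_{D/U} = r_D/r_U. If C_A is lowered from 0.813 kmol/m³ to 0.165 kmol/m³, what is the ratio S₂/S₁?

S_{D/U} = (k₁/k₂)·C_A^-0.5, so S₂/S₁ = (C_{A,2}/C_{A,1})^-0.5.
= (0.165/0.813)^(-0.5) = (0.2030)^(-0.5) = 2.22.

2.22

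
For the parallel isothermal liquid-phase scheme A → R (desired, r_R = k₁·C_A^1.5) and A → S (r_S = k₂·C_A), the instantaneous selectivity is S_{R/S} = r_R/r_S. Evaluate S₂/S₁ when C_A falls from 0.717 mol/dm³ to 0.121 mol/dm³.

S_{R/S} = (k₁/k₂)·C_A^0.5, so S₂/S₁ = (C_{A,2}/C_{A,1})^0.5.
= (0.121/0.717)^0.5 = (0.1688)^0.5 = 0.411.

0.411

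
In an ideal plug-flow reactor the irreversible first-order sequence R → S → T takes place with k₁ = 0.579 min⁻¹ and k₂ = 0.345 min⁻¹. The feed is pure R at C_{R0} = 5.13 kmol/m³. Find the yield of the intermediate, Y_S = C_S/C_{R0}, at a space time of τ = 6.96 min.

Solving the coupled first-order balances gives C_S(τ) = [k₁/(k₂−k₁)]·C_{R0}·(e^(−k₁τ) − e^(−k₂τ)).
e^(−k₁τ) = e^(−0.579×6.96) = e^(−4.030) = 0.01778; e^(−k₂τ) = e^(−2.401) = 0.09061.
C_S = 0.579×5.13/(0.345−0.579) × (0.01778−0.09061) = (-12.69)×(-0.07283) = 0.9245 kmol/m³.
Y_S = C_S/C_{R0} = 0.9245/5.13 = 0.180.

0.180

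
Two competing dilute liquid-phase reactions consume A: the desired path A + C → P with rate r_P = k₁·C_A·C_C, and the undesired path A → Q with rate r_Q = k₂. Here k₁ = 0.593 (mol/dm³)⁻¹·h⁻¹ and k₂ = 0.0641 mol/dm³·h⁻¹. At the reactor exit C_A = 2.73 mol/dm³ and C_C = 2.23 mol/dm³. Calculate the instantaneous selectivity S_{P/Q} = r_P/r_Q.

S_{P/Q} = r_P/r_Q = (k₁·C_A·C_C)/(k₂) = (k₁/k₂)·C_A·C_C.
= (0.593×2.730×2.230) / (0.0641) = 3.610/0.06410 = 56.3.
Since the desired path is higher order in A, keeping C_A high (PFR or concentrated feed) favours P.

56.3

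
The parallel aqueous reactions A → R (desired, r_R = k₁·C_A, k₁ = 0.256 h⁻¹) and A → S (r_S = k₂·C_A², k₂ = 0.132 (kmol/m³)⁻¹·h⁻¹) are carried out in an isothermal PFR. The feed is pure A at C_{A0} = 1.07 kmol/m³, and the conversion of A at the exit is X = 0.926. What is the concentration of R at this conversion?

C_A = C_{A0}(1−X) = 0.07918 kmol/m³.
Along a PFR/batch, dC_R/dC_A = −r_R/(r_R+r_S) = −k₁/(k₁+k₂·C_A).
Integrating from C_{A0} to C_A: C_R = (0.256/0.132)·ln[(0.256+0.132·1.07)/(0.256+0.132·0.0792)] = 1.939·ln(0.3972/0.2665) = 0.7745 kmol/m³.

0.774 kmol/m³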